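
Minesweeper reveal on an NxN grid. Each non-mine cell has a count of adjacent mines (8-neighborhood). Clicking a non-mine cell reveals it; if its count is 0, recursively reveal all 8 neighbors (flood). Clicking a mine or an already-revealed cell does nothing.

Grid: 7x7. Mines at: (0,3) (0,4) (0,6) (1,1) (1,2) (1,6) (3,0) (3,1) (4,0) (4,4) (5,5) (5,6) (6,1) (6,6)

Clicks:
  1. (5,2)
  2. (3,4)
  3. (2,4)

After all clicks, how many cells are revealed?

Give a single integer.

Click 1 (5,2) count=1: revealed 1 new [(5,2)] -> total=1
Click 2 (3,4) count=1: revealed 1 new [(3,4)] -> total=2
Click 3 (2,4) count=0: revealed 8 new [(1,3) (1,4) (1,5) (2,3) (2,4) (2,5) (3,3) (3,5)] -> total=10

Answer: 10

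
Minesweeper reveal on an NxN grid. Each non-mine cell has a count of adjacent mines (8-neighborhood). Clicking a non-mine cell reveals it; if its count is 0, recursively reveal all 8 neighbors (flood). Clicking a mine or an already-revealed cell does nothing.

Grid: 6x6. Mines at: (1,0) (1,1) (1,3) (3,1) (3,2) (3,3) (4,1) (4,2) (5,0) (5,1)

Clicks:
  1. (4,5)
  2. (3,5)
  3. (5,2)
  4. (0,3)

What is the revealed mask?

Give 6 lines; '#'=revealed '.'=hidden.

Answer: ...###
....##
....##
....##
...###
..####

Derivation:
Click 1 (4,5) count=0: revealed 14 new [(0,4) (0,5) (1,4) (1,5) (2,4) (2,5) (3,4) (3,5) (4,3) (4,4) (4,5) (5,3) (5,4) (5,5)] -> total=14
Click 2 (3,5) count=0: revealed 0 new [(none)] -> total=14
Click 3 (5,2) count=3: revealed 1 new [(5,2)] -> total=15
Click 4 (0,3) count=1: revealed 1 new [(0,3)] -> total=16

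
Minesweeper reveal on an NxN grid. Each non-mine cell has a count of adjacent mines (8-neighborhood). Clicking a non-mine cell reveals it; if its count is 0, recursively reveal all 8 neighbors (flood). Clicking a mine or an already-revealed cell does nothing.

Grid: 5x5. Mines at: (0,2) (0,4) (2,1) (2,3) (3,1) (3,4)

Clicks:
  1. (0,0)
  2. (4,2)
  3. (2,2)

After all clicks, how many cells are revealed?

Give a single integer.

Answer: 6

Derivation:
Click 1 (0,0) count=0: revealed 4 new [(0,0) (0,1) (1,0) (1,1)] -> total=4
Click 2 (4,2) count=1: revealed 1 new [(4,2)] -> total=5
Click 3 (2,2) count=3: revealed 1 new [(2,2)] -> total=6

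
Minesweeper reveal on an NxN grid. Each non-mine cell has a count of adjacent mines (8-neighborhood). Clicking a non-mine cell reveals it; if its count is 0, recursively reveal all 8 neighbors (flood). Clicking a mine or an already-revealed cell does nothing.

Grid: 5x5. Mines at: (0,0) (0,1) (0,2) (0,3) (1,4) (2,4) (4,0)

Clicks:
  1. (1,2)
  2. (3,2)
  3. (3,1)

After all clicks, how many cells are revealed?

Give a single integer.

Answer: 17

Derivation:
Click 1 (1,2) count=3: revealed 1 new [(1,2)] -> total=1
Click 2 (3,2) count=0: revealed 16 new [(1,0) (1,1) (1,3) (2,0) (2,1) (2,2) (2,3) (3,0) (3,1) (3,2) (3,3) (3,4) (4,1) (4,2) (4,3) (4,4)] -> total=17
Click 3 (3,1) count=1: revealed 0 new [(none)] -> total=17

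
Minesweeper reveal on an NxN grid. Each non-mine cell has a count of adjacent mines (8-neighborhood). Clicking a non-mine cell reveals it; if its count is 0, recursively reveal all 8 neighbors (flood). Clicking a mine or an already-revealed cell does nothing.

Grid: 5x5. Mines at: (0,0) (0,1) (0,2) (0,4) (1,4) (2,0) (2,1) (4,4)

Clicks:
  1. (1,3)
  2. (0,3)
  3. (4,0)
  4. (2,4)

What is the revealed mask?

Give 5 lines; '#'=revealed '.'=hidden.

Click 1 (1,3) count=3: revealed 1 new [(1,3)] -> total=1
Click 2 (0,3) count=3: revealed 1 new [(0,3)] -> total=2
Click 3 (4,0) count=0: revealed 8 new [(3,0) (3,1) (3,2) (3,3) (4,0) (4,1) (4,2) (4,3)] -> total=10
Click 4 (2,4) count=1: revealed 1 new [(2,4)] -> total=11

Answer: ...#.
...#.
....#
####.
####.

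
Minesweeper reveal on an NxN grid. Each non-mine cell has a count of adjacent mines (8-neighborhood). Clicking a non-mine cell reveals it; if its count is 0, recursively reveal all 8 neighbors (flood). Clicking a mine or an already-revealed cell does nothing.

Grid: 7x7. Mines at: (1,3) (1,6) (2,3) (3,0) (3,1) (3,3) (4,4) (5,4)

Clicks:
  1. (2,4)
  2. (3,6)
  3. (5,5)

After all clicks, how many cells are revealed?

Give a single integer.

Answer: 11

Derivation:
Click 1 (2,4) count=3: revealed 1 new [(2,4)] -> total=1
Click 2 (3,6) count=0: revealed 10 new [(2,5) (2,6) (3,5) (3,6) (4,5) (4,6) (5,5) (5,6) (6,5) (6,6)] -> total=11
Click 3 (5,5) count=2: revealed 0 new [(none)] -> total=11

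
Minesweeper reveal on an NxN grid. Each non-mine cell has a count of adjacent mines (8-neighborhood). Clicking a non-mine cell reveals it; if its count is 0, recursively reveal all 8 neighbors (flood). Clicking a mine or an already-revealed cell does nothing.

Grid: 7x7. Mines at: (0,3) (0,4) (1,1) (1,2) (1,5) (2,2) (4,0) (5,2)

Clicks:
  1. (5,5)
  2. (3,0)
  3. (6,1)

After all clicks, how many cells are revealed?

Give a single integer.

Answer: 22

Derivation:
Click 1 (5,5) count=0: revealed 20 new [(2,3) (2,4) (2,5) (2,6) (3,3) (3,4) (3,5) (3,6) (4,3) (4,4) (4,5) (4,6) (5,3) (5,4) (5,5) (5,6) (6,3) (6,4) (6,5) (6,6)] -> total=20
Click 2 (3,0) count=1: revealed 1 new [(3,0)] -> total=21
Click 3 (6,1) count=1: revealed 1 new [(6,1)] -> total=22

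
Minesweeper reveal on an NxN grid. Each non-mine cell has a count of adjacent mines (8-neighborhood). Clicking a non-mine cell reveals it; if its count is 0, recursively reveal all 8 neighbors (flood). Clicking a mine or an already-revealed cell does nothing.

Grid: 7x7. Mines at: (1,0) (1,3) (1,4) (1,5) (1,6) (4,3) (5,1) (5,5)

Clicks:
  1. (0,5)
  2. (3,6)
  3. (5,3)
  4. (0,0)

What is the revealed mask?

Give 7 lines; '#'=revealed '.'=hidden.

Answer: #....#.
.......
....###
....###
....###
...#...
.......

Derivation:
Click 1 (0,5) count=3: revealed 1 new [(0,5)] -> total=1
Click 2 (3,6) count=0: revealed 9 new [(2,4) (2,5) (2,6) (3,4) (3,5) (3,6) (4,4) (4,5) (4,6)] -> total=10
Click 3 (5,3) count=1: revealed 1 new [(5,3)] -> total=11
Click 4 (0,0) count=1: revealed 1 new [(0,0)] -> total=12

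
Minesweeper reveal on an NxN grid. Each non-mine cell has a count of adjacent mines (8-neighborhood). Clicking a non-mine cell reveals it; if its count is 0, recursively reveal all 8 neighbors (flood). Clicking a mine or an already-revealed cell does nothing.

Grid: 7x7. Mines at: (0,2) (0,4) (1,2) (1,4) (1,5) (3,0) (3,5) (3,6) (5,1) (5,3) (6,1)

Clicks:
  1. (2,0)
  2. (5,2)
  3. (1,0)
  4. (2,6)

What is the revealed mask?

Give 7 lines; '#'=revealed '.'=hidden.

Answer: ##.....
##.....
##....#
.......
.......
..#....
.......

Derivation:
Click 1 (2,0) count=1: revealed 1 new [(2,0)] -> total=1
Click 2 (5,2) count=3: revealed 1 new [(5,2)] -> total=2
Click 3 (1,0) count=0: revealed 5 new [(0,0) (0,1) (1,0) (1,1) (2,1)] -> total=7
Click 4 (2,6) count=3: revealed 1 new [(2,6)] -> total=8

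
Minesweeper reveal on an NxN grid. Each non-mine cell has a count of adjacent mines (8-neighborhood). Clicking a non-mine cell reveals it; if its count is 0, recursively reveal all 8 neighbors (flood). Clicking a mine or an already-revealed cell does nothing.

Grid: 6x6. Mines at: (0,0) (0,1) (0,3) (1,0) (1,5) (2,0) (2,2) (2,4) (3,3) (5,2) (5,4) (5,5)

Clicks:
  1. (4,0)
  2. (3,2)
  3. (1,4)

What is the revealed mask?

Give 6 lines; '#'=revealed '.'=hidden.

Click 1 (4,0) count=0: revealed 6 new [(3,0) (3,1) (4,0) (4,1) (5,0) (5,1)] -> total=6
Click 2 (3,2) count=2: revealed 1 new [(3,2)] -> total=7
Click 3 (1,4) count=3: revealed 1 new [(1,4)] -> total=8

Answer: ......
....#.
......
###...
##....
##....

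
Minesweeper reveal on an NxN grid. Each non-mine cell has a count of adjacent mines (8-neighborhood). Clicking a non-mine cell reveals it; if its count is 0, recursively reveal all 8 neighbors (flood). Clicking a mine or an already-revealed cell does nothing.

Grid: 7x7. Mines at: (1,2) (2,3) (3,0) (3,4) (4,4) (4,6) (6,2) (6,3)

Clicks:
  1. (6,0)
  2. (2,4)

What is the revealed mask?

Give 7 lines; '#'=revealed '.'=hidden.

Answer: .......
.......
....#..
.......
##.....
##.....
##.....

Derivation:
Click 1 (6,0) count=0: revealed 6 new [(4,0) (4,1) (5,0) (5,1) (6,0) (6,1)] -> total=6
Click 2 (2,4) count=2: revealed 1 new [(2,4)] -> total=7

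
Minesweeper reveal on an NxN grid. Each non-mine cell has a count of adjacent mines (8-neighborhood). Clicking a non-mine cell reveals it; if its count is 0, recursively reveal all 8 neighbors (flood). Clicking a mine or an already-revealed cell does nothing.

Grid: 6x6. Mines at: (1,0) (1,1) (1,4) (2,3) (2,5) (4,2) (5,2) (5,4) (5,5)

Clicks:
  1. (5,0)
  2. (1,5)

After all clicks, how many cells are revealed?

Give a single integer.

Answer: 9

Derivation:
Click 1 (5,0) count=0: revealed 8 new [(2,0) (2,1) (3,0) (3,1) (4,0) (4,1) (5,0) (5,1)] -> total=8
Click 2 (1,5) count=2: revealed 1 new [(1,5)] -> total=9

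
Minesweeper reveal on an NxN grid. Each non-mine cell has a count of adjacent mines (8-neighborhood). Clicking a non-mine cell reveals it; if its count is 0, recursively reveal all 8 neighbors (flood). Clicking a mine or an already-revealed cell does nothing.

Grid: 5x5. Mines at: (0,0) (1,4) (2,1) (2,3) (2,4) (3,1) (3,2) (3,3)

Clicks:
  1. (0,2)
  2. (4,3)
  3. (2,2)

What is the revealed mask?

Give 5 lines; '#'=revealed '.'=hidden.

Answer: .###.
.###.
..#..
.....
...#.

Derivation:
Click 1 (0,2) count=0: revealed 6 new [(0,1) (0,2) (0,3) (1,1) (1,2) (1,3)] -> total=6
Click 2 (4,3) count=2: revealed 1 new [(4,3)] -> total=7
Click 3 (2,2) count=5: revealed 1 new [(2,2)] -> total=8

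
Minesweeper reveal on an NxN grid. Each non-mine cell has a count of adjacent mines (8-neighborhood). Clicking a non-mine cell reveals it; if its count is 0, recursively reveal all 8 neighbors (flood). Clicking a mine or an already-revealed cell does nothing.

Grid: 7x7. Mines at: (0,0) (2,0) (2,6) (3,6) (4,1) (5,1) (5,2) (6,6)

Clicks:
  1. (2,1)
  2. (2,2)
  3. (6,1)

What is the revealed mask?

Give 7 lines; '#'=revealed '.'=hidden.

Answer: .######
.######
.#####.
.#####.
..####.
...###.
.#.###.

Derivation:
Click 1 (2,1) count=1: revealed 1 new [(2,1)] -> total=1
Click 2 (2,2) count=0: revealed 31 new [(0,1) (0,2) (0,3) (0,4) (0,5) (0,6) (1,1) (1,2) (1,3) (1,4) (1,5) (1,6) (2,2) (2,3) (2,4) (2,5) (3,1) (3,2) (3,3) (3,4) (3,5) (4,2) (4,3) (4,4) (4,5) (5,3) (5,4) (5,5) (6,3) (6,4) (6,5)] -> total=32
Click 3 (6,1) count=2: revealed 1 new [(6,1)] -> total=33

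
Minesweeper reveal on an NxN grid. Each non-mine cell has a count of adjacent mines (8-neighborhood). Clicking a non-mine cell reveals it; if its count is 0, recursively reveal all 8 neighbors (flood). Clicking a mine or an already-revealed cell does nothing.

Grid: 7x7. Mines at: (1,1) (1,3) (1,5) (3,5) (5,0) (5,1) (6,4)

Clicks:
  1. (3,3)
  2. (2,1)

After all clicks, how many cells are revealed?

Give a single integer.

Click 1 (3,3) count=0: revealed 18 new [(2,0) (2,1) (2,2) (2,3) (2,4) (3,0) (3,1) (3,2) (3,3) (3,4) (4,0) (4,1) (4,2) (4,3) (4,4) (5,2) (5,3) (5,4)] -> total=18
Click 2 (2,1) count=1: revealed 0 new [(none)] -> total=18

Answer: 18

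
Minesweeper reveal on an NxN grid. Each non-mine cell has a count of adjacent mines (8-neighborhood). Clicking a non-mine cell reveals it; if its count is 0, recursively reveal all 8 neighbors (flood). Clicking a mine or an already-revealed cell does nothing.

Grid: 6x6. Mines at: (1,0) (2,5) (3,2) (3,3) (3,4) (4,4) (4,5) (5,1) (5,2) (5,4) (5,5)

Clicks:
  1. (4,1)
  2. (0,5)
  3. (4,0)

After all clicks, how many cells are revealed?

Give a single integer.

Answer: 16

Derivation:
Click 1 (4,1) count=3: revealed 1 new [(4,1)] -> total=1
Click 2 (0,5) count=0: revealed 14 new [(0,1) (0,2) (0,3) (0,4) (0,5) (1,1) (1,2) (1,3) (1,4) (1,5) (2,1) (2,2) (2,3) (2,4)] -> total=15
Click 3 (4,0) count=1: revealed 1 new [(4,0)] -> total=16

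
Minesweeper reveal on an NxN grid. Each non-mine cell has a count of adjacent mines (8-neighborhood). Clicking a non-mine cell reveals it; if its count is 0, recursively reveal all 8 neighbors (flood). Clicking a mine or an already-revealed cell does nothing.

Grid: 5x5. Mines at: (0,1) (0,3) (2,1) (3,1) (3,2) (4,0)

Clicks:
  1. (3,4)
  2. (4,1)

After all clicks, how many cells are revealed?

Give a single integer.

Click 1 (3,4) count=0: revealed 8 new [(1,3) (1,4) (2,3) (2,4) (3,3) (3,4) (4,3) (4,4)] -> total=8
Click 2 (4,1) count=3: revealed 1 new [(4,1)] -> total=9

Answer: 9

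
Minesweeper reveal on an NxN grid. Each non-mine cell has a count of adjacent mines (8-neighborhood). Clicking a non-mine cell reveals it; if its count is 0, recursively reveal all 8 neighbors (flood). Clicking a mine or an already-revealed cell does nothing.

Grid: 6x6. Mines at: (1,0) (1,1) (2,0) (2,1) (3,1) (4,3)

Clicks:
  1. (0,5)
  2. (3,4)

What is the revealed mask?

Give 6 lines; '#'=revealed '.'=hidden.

Answer: ..####
..####
..####
..####
....##
....##

Derivation:
Click 1 (0,5) count=0: revealed 20 new [(0,2) (0,3) (0,4) (0,5) (1,2) (1,3) (1,4) (1,5) (2,2) (2,3) (2,4) (2,5) (3,2) (3,3) (3,4) (3,5) (4,4) (4,5) (5,4) (5,5)] -> total=20
Click 2 (3,4) count=1: revealed 0 new [(none)] -> total=20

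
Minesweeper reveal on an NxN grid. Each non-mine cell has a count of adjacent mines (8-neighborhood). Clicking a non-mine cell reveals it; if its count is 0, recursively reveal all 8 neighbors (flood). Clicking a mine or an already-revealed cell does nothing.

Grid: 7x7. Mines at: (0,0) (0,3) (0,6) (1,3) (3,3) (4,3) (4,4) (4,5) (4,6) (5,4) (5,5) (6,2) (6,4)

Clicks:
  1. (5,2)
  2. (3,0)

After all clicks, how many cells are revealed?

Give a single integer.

Answer: 17

Derivation:
Click 1 (5,2) count=2: revealed 1 new [(5,2)] -> total=1
Click 2 (3,0) count=0: revealed 16 new [(1,0) (1,1) (1,2) (2,0) (2,1) (2,2) (3,0) (3,1) (3,2) (4,0) (4,1) (4,2) (5,0) (5,1) (6,0) (6,1)] -> total=17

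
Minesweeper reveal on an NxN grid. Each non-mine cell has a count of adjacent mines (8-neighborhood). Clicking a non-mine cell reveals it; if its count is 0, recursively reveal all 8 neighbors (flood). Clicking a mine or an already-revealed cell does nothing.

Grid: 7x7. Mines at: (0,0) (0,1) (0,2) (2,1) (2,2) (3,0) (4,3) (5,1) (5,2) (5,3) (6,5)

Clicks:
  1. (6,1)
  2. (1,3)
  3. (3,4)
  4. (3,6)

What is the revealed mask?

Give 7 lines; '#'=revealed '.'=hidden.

Answer: ...####
...####
...####
...####
....###
....###
.#.....

Derivation:
Click 1 (6,1) count=2: revealed 1 new [(6,1)] -> total=1
Click 2 (1,3) count=2: revealed 1 new [(1,3)] -> total=2
Click 3 (3,4) count=1: revealed 1 new [(3,4)] -> total=3
Click 4 (3,6) count=0: revealed 20 new [(0,3) (0,4) (0,5) (0,6) (1,4) (1,5) (1,6) (2,3) (2,4) (2,5) (2,6) (3,3) (3,5) (3,6) (4,4) (4,5) (4,6) (5,4) (5,5) (5,6)] -> total=23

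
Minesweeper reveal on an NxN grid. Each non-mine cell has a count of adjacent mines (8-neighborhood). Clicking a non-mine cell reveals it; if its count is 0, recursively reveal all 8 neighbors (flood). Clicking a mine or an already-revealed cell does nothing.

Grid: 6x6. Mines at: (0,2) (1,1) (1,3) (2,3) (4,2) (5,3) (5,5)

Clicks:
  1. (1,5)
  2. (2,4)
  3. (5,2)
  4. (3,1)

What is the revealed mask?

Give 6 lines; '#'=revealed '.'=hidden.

Click 1 (1,5) count=0: revealed 10 new [(0,4) (0,5) (1,4) (1,5) (2,4) (2,5) (3,4) (3,5) (4,4) (4,5)] -> total=10
Click 2 (2,4) count=2: revealed 0 new [(none)] -> total=10
Click 3 (5,2) count=2: revealed 1 new [(5,2)] -> total=11
Click 4 (3,1) count=1: revealed 1 new [(3,1)] -> total=12

Answer: ....##
....##
....##
.#..##
....##
..#...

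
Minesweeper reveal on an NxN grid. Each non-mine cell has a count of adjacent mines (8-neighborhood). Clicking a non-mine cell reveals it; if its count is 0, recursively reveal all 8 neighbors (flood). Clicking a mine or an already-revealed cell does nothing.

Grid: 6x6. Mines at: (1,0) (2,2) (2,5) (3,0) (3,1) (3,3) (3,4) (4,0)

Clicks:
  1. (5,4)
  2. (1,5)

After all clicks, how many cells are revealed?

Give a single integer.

Answer: 11

Derivation:
Click 1 (5,4) count=0: revealed 10 new [(4,1) (4,2) (4,3) (4,4) (4,5) (5,1) (5,2) (5,3) (5,4) (5,5)] -> total=10
Click 2 (1,5) count=1: revealed 1 new [(1,5)] -> total=11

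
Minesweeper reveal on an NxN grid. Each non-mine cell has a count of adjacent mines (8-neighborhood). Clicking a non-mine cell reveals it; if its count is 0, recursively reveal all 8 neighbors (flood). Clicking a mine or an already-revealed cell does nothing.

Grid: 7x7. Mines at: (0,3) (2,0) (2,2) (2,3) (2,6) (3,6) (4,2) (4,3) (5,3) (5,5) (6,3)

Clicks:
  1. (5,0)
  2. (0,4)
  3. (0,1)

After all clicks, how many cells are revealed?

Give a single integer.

Click 1 (5,0) count=0: revealed 10 new [(3,0) (3,1) (4,0) (4,1) (5,0) (5,1) (5,2) (6,0) (6,1) (6,2)] -> total=10
Click 2 (0,4) count=1: revealed 1 new [(0,4)] -> total=11
Click 3 (0,1) count=0: revealed 6 new [(0,0) (0,1) (0,2) (1,0) (1,1) (1,2)] -> total=17

Answer: 17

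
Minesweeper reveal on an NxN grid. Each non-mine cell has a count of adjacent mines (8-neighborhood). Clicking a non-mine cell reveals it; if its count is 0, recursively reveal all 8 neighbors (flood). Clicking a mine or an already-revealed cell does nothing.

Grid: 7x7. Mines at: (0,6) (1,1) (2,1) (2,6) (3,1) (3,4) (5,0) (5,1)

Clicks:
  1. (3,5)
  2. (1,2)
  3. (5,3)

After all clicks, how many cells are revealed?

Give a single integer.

Click 1 (3,5) count=2: revealed 1 new [(3,5)] -> total=1
Click 2 (1,2) count=2: revealed 1 new [(1,2)] -> total=2
Click 3 (5,3) count=0: revealed 16 new [(3,6) (4,2) (4,3) (4,4) (4,5) (4,6) (5,2) (5,3) (5,4) (5,5) (5,6) (6,2) (6,3) (6,4) (6,5) (6,6)] -> total=18

Answer: 18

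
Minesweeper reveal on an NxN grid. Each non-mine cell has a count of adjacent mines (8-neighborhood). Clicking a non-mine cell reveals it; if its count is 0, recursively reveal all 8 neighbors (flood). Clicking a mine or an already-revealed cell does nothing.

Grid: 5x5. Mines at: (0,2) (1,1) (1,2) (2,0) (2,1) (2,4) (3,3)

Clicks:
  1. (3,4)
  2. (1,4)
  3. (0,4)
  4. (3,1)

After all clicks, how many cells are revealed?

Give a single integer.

Click 1 (3,4) count=2: revealed 1 new [(3,4)] -> total=1
Click 2 (1,4) count=1: revealed 1 new [(1,4)] -> total=2
Click 3 (0,4) count=0: revealed 3 new [(0,3) (0,4) (1,3)] -> total=5
Click 4 (3,1) count=2: revealed 1 new [(3,1)] -> total=6

Answer: 6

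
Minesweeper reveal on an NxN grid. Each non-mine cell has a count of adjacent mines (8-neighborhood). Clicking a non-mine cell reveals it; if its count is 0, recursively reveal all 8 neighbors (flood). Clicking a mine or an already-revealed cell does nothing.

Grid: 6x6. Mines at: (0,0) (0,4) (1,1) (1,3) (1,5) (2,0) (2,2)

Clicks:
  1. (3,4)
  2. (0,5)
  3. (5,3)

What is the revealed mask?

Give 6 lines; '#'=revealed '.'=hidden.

Answer: .....#
......
...###
######
######
######

Derivation:
Click 1 (3,4) count=0: revealed 21 new [(2,3) (2,4) (2,5) (3,0) (3,1) (3,2) (3,3) (3,4) (3,5) (4,0) (4,1) (4,2) (4,3) (4,4) (4,5) (5,0) (5,1) (5,2) (5,3) (5,4) (5,5)] -> total=21
Click 2 (0,5) count=2: revealed 1 new [(0,5)] -> total=22
Click 3 (5,3) count=0: revealed 0 new [(none)] -> total=22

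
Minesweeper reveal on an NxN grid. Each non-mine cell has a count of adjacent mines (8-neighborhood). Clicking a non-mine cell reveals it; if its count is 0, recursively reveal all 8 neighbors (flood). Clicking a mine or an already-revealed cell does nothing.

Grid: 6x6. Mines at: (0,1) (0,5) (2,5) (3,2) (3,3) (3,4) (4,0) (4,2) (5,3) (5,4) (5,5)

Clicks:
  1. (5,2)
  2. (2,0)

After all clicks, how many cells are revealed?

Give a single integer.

Answer: 7

Derivation:
Click 1 (5,2) count=2: revealed 1 new [(5,2)] -> total=1
Click 2 (2,0) count=0: revealed 6 new [(1,0) (1,1) (2,0) (2,1) (3,0) (3,1)] -> total=7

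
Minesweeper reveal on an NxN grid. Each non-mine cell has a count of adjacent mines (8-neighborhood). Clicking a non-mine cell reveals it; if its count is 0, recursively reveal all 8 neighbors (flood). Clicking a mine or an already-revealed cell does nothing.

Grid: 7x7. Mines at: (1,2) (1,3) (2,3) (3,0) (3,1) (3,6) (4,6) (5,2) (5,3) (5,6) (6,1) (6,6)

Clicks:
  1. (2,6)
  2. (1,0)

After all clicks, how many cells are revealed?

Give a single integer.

Click 1 (2,6) count=1: revealed 1 new [(2,6)] -> total=1
Click 2 (1,0) count=0: revealed 6 new [(0,0) (0,1) (1,0) (1,1) (2,0) (2,1)] -> total=7

Answer: 7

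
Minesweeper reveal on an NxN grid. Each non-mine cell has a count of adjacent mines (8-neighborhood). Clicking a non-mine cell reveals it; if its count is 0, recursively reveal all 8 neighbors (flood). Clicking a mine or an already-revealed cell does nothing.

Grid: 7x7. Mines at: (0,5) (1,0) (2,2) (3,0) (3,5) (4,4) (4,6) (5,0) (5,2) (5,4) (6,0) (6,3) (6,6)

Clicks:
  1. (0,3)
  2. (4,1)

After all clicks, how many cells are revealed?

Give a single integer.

Answer: 9

Derivation:
Click 1 (0,3) count=0: revealed 8 new [(0,1) (0,2) (0,3) (0,4) (1,1) (1,2) (1,3) (1,4)] -> total=8
Click 2 (4,1) count=3: revealed 1 new [(4,1)] -> total=9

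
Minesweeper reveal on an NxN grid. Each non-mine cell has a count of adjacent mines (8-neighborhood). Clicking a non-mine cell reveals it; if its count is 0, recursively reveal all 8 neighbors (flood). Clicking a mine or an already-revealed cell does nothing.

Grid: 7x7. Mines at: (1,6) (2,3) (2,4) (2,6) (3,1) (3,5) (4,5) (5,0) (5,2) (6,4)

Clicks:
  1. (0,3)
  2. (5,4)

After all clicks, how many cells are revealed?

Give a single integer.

Answer: 16

Derivation:
Click 1 (0,3) count=0: revealed 15 new [(0,0) (0,1) (0,2) (0,3) (0,4) (0,5) (1,0) (1,1) (1,2) (1,3) (1,4) (1,5) (2,0) (2,1) (2,2)] -> total=15
Click 2 (5,4) count=2: revealed 1 new [(5,4)] -> total=16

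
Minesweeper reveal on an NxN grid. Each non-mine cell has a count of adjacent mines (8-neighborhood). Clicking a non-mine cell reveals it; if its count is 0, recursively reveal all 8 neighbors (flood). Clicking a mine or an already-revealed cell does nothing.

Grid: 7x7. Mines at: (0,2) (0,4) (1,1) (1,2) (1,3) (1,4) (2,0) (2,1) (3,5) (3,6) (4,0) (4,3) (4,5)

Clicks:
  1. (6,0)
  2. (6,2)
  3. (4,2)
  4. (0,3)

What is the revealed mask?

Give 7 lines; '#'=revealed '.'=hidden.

Answer: ...#...
.......
.......
.......
..#....
#######
#######

Derivation:
Click 1 (6,0) count=0: revealed 14 new [(5,0) (5,1) (5,2) (5,3) (5,4) (5,5) (5,6) (6,0) (6,1) (6,2) (6,3) (6,4) (6,5) (6,6)] -> total=14
Click 2 (6,2) count=0: revealed 0 new [(none)] -> total=14
Click 3 (4,2) count=1: revealed 1 new [(4,2)] -> total=15
Click 4 (0,3) count=5: revealed 1 new [(0,3)] -> total=16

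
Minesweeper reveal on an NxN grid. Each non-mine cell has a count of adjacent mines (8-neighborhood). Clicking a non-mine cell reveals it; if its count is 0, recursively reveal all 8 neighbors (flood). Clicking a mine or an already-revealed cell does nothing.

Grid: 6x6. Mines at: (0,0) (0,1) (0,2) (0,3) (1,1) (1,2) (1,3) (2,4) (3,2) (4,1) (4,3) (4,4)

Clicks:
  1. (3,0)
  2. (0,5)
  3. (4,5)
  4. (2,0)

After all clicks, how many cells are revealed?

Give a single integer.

Click 1 (3,0) count=1: revealed 1 new [(3,0)] -> total=1
Click 2 (0,5) count=0: revealed 4 new [(0,4) (0,5) (1,4) (1,5)] -> total=5
Click 3 (4,5) count=1: revealed 1 new [(4,5)] -> total=6
Click 4 (2,0) count=1: revealed 1 new [(2,0)] -> total=7

Answer: 7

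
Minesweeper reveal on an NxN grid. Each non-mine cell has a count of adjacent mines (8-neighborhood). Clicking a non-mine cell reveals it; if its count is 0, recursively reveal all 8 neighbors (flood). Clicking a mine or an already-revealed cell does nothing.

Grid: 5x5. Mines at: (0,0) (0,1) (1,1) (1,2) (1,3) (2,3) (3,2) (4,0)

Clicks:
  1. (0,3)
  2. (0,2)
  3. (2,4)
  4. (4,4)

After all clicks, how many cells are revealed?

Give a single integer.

Click 1 (0,3) count=2: revealed 1 new [(0,3)] -> total=1
Click 2 (0,2) count=4: revealed 1 new [(0,2)] -> total=2
Click 3 (2,4) count=2: revealed 1 new [(2,4)] -> total=3
Click 4 (4,4) count=0: revealed 4 new [(3,3) (3,4) (4,3) (4,4)] -> total=7

Answer: 7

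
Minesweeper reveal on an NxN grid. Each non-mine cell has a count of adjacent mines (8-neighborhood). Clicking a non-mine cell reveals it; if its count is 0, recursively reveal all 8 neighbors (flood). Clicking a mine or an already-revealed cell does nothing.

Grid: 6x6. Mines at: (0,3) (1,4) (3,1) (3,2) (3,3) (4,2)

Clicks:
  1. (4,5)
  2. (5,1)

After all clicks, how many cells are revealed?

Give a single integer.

Click 1 (4,5) count=0: revealed 10 new [(2,4) (2,5) (3,4) (3,5) (4,3) (4,4) (4,5) (5,3) (5,4) (5,5)] -> total=10
Click 2 (5,1) count=1: revealed 1 new [(5,1)] -> total=11

Answer: 11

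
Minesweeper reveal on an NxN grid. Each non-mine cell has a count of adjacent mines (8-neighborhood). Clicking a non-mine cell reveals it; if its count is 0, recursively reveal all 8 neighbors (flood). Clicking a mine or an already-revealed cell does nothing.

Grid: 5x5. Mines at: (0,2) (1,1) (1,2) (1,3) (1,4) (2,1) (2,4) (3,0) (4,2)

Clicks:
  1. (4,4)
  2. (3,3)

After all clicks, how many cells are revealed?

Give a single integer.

Answer: 4

Derivation:
Click 1 (4,4) count=0: revealed 4 new [(3,3) (3,4) (4,3) (4,4)] -> total=4
Click 2 (3,3) count=2: revealed 0 new [(none)] -> total=4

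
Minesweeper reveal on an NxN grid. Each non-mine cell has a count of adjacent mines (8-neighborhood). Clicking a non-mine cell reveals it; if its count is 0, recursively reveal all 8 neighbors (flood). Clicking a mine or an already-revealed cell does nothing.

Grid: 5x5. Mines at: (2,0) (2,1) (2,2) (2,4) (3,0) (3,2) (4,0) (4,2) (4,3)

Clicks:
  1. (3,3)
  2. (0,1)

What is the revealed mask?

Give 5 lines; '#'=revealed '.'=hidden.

Click 1 (3,3) count=5: revealed 1 new [(3,3)] -> total=1
Click 2 (0,1) count=0: revealed 10 new [(0,0) (0,1) (0,2) (0,3) (0,4) (1,0) (1,1) (1,2) (1,3) (1,4)] -> total=11

Answer: #####
#####
.....
...#.
.....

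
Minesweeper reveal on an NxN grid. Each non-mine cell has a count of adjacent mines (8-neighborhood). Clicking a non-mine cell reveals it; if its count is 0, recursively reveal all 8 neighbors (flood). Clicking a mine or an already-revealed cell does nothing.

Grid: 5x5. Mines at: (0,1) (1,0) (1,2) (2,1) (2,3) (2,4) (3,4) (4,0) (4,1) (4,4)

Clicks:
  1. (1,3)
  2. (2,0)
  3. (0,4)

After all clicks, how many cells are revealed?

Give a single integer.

Click 1 (1,3) count=3: revealed 1 new [(1,3)] -> total=1
Click 2 (2,0) count=2: revealed 1 new [(2,0)] -> total=2
Click 3 (0,4) count=0: revealed 3 new [(0,3) (0,4) (1,4)] -> total=5

Answer: 5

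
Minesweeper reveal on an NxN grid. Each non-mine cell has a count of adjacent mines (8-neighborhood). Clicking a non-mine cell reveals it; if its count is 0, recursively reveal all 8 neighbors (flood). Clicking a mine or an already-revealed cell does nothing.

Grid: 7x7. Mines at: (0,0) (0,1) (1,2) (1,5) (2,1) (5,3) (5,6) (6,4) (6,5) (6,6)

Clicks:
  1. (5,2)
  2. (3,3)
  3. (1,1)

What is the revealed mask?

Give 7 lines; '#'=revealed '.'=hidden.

Answer: .......
.#.....
..#####
..#####
..#####
..#....
.......

Derivation:
Click 1 (5,2) count=1: revealed 1 new [(5,2)] -> total=1
Click 2 (3,3) count=0: revealed 15 new [(2,2) (2,3) (2,4) (2,5) (2,6) (3,2) (3,3) (3,4) (3,5) (3,6) (4,2) (4,3) (4,4) (4,5) (4,6)] -> total=16
Click 3 (1,1) count=4: revealed 1 new [(1,1)] -> total=17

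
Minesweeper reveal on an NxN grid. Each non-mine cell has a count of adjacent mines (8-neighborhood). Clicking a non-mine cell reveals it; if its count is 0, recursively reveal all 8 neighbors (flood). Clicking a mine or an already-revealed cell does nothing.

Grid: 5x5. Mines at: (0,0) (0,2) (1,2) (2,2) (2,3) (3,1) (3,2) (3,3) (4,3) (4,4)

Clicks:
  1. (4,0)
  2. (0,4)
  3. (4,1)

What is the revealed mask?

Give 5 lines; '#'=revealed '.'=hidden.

Click 1 (4,0) count=1: revealed 1 new [(4,0)] -> total=1
Click 2 (0,4) count=0: revealed 4 new [(0,3) (0,4) (1,3) (1,4)] -> total=5
Click 3 (4,1) count=2: revealed 1 new [(4,1)] -> total=6

Answer: ...##
...##
.....
.....
##...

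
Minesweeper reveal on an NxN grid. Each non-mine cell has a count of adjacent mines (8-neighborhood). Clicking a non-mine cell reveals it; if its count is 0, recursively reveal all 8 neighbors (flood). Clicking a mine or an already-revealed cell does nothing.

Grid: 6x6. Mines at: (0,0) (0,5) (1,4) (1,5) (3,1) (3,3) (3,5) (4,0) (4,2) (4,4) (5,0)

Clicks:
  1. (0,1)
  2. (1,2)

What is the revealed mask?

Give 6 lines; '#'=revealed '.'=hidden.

Answer: .###..
.###..
.###..
......
......
......

Derivation:
Click 1 (0,1) count=1: revealed 1 new [(0,1)] -> total=1
Click 2 (1,2) count=0: revealed 8 new [(0,2) (0,3) (1,1) (1,2) (1,3) (2,1) (2,2) (2,3)] -> total=9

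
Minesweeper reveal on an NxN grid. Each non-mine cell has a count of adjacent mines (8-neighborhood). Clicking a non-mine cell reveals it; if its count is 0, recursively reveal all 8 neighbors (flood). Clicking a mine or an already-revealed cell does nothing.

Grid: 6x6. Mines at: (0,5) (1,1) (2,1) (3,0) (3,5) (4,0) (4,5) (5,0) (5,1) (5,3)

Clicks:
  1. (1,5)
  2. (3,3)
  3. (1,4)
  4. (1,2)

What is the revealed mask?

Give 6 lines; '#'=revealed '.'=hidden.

Answer: ..###.
..####
..###.
..###.
..###.
......

Derivation:
Click 1 (1,5) count=1: revealed 1 new [(1,5)] -> total=1
Click 2 (3,3) count=0: revealed 15 new [(0,2) (0,3) (0,4) (1,2) (1,3) (1,4) (2,2) (2,3) (2,4) (3,2) (3,3) (3,4) (4,2) (4,3) (4,4)] -> total=16
Click 3 (1,4) count=1: revealed 0 new [(none)] -> total=16
Click 4 (1,2) count=2: revealed 0 new [(none)] -> total=16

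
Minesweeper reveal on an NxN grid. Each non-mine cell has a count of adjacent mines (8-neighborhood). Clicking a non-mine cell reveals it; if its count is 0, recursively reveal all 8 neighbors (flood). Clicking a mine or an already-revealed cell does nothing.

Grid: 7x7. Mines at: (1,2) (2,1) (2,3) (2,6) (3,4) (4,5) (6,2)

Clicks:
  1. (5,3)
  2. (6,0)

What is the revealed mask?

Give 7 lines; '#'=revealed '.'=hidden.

Answer: .......
.......
.......
####...
####...
####...
##.....

Derivation:
Click 1 (5,3) count=1: revealed 1 new [(5,3)] -> total=1
Click 2 (6,0) count=0: revealed 13 new [(3,0) (3,1) (3,2) (3,3) (4,0) (4,1) (4,2) (4,3) (5,0) (5,1) (5,2) (6,0) (6,1)] -> total=14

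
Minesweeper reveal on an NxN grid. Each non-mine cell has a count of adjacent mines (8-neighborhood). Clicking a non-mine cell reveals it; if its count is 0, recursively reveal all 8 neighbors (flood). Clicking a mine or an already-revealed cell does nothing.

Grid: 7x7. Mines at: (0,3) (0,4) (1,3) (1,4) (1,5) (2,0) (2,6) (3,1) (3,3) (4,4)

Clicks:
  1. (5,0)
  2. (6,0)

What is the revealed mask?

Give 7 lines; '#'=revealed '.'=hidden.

Click 1 (5,0) count=0: revealed 22 new [(3,5) (3,6) (4,0) (4,1) (4,2) (4,3) (4,5) (4,6) (5,0) (5,1) (5,2) (5,3) (5,4) (5,5) (5,6) (6,0) (6,1) (6,2) (6,3) (6,4) (6,5) (6,6)] -> total=22
Click 2 (6,0) count=0: revealed 0 new [(none)] -> total=22

Answer: .......
.......
.......
.....##
####.##
#######
#######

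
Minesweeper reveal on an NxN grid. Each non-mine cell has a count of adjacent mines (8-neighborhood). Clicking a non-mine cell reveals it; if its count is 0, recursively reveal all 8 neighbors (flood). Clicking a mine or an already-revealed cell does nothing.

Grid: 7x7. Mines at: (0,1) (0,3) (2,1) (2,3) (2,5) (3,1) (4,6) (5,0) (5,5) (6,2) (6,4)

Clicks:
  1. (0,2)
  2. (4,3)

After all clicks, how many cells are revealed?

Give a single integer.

Click 1 (0,2) count=2: revealed 1 new [(0,2)] -> total=1
Click 2 (4,3) count=0: revealed 9 new [(3,2) (3,3) (3,4) (4,2) (4,3) (4,4) (5,2) (5,3) (5,4)] -> total=10

Answer: 10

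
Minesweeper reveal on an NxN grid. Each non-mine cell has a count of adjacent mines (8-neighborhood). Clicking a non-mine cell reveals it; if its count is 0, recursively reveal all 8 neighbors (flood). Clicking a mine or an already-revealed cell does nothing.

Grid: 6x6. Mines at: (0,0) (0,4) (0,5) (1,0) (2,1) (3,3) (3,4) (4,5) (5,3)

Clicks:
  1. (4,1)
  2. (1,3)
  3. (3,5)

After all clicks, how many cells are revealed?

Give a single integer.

Click 1 (4,1) count=0: revealed 9 new [(3,0) (3,1) (3,2) (4,0) (4,1) (4,2) (5,0) (5,1) (5,2)] -> total=9
Click 2 (1,3) count=1: revealed 1 new [(1,3)] -> total=10
Click 3 (3,5) count=2: revealed 1 new [(3,5)] -> total=11

Answer: 11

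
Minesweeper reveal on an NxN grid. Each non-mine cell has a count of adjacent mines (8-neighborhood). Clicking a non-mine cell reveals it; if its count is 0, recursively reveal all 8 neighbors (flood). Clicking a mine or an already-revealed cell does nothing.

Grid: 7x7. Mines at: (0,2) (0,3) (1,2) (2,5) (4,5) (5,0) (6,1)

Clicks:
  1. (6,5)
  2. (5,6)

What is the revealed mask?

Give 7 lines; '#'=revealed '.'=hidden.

Answer: ##.....
##.....
#####..
#####..
#####..
.######
..#####

Derivation:
Click 1 (6,5) count=0: revealed 30 new [(0,0) (0,1) (1,0) (1,1) (2,0) (2,1) (2,2) (2,3) (2,4) (3,0) (3,1) (3,2) (3,3) (3,4) (4,0) (4,1) (4,2) (4,3) (4,4) (5,1) (5,2) (5,3) (5,4) (5,5) (5,6) (6,2) (6,3) (6,4) (6,5) (6,6)] -> total=30
Click 2 (5,6) count=1: revealed 0 new [(none)] -> total=30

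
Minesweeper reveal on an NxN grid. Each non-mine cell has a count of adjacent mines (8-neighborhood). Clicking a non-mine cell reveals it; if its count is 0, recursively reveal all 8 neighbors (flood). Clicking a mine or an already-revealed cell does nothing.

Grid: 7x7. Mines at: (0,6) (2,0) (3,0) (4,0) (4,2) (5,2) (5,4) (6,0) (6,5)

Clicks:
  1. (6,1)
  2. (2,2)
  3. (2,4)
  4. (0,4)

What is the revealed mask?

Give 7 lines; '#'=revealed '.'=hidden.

Click 1 (6,1) count=2: revealed 1 new [(6,1)] -> total=1
Click 2 (2,2) count=0: revealed 31 new [(0,0) (0,1) (0,2) (0,3) (0,4) (0,5) (1,0) (1,1) (1,2) (1,3) (1,4) (1,5) (1,6) (2,1) (2,2) (2,3) (2,4) (2,5) (2,6) (3,1) (3,2) (3,3) (3,4) (3,5) (3,6) (4,3) (4,4) (4,5) (4,6) (5,5) (5,6)] -> total=32
Click 3 (2,4) count=0: revealed 0 new [(none)] -> total=32
Click 4 (0,4) count=0: revealed 0 new [(none)] -> total=32

Answer: ######.
#######
.######
.######
...####
.....##
.#.....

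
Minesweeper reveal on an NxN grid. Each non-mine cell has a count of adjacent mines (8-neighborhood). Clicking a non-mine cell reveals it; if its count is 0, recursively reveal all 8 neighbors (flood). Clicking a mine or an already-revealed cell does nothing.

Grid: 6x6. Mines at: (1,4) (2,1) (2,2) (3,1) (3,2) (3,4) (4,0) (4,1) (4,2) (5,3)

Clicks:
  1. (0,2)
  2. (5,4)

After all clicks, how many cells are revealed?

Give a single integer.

Click 1 (0,2) count=0: revealed 8 new [(0,0) (0,1) (0,2) (0,3) (1,0) (1,1) (1,2) (1,3)] -> total=8
Click 2 (5,4) count=1: revealed 1 new [(5,4)] -> total=9

Answer: 9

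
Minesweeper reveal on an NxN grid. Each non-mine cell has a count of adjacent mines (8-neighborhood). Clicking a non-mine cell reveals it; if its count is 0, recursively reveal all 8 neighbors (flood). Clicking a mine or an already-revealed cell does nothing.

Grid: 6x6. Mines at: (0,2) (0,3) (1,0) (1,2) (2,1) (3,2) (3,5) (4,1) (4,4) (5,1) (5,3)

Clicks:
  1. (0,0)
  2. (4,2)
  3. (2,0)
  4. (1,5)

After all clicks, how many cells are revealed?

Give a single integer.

Click 1 (0,0) count=1: revealed 1 new [(0,0)] -> total=1
Click 2 (4,2) count=4: revealed 1 new [(4,2)] -> total=2
Click 3 (2,0) count=2: revealed 1 new [(2,0)] -> total=3
Click 4 (1,5) count=0: revealed 6 new [(0,4) (0,5) (1,4) (1,5) (2,4) (2,5)] -> total=9

Answer: 9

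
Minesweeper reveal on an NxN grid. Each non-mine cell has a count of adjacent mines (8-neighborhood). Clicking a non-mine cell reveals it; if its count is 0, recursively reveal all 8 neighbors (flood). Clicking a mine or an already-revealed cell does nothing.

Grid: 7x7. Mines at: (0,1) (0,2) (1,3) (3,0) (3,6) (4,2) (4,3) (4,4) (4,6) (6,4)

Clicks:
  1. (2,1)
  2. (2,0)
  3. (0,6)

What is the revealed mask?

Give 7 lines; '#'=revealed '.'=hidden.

Click 1 (2,1) count=1: revealed 1 new [(2,1)] -> total=1
Click 2 (2,0) count=1: revealed 1 new [(2,0)] -> total=2
Click 3 (0,6) count=0: revealed 9 new [(0,4) (0,5) (0,6) (1,4) (1,5) (1,6) (2,4) (2,5) (2,6)] -> total=11

Answer: ....###
....###
##..###
.......
.......
.......
.......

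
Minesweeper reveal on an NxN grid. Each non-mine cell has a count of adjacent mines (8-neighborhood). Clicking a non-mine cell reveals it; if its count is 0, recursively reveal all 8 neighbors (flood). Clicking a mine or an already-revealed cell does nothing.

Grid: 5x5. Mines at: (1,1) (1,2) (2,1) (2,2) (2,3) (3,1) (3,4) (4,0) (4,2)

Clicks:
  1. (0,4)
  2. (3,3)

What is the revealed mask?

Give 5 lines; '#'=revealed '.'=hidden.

Answer: ...##
...##
.....
...#.
.....

Derivation:
Click 1 (0,4) count=0: revealed 4 new [(0,3) (0,4) (1,3) (1,4)] -> total=4
Click 2 (3,3) count=4: revealed 1 new [(3,3)] -> total=5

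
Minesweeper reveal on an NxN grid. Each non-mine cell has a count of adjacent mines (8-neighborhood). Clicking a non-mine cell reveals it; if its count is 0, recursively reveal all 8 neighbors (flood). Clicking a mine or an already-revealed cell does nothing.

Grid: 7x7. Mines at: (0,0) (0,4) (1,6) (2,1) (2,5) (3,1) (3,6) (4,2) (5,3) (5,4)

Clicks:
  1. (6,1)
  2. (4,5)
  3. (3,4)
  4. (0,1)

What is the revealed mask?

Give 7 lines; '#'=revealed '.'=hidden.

Click 1 (6,1) count=0: revealed 8 new [(4,0) (4,1) (5,0) (5,1) (5,2) (6,0) (6,1) (6,2)] -> total=8
Click 2 (4,5) count=2: revealed 1 new [(4,5)] -> total=9
Click 3 (3,4) count=1: revealed 1 new [(3,4)] -> total=10
Click 4 (0,1) count=1: revealed 1 new [(0,1)] -> total=11

Answer: .#.....
.......
.......
....#..
##...#.
###....
###....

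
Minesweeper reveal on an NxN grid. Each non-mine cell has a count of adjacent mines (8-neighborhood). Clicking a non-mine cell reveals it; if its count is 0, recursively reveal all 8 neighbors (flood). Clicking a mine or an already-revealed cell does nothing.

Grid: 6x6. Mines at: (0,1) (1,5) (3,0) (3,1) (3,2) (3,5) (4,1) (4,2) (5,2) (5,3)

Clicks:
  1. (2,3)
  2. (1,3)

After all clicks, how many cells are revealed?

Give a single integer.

Click 1 (2,3) count=1: revealed 1 new [(2,3)] -> total=1
Click 2 (1,3) count=0: revealed 8 new [(0,2) (0,3) (0,4) (1,2) (1,3) (1,4) (2,2) (2,4)] -> total=9

Answer: 9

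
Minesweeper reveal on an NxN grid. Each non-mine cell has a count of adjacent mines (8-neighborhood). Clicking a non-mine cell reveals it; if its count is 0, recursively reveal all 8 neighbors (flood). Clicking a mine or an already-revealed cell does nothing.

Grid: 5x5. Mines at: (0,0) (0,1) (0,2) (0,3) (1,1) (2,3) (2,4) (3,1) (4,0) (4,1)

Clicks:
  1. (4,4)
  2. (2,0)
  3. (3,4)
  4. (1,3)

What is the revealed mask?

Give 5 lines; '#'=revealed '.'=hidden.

Click 1 (4,4) count=0: revealed 6 new [(3,2) (3,3) (3,4) (4,2) (4,3) (4,4)] -> total=6
Click 2 (2,0) count=2: revealed 1 new [(2,0)] -> total=7
Click 3 (3,4) count=2: revealed 0 new [(none)] -> total=7
Click 4 (1,3) count=4: revealed 1 new [(1,3)] -> total=8

Answer: .....
...#.
#....
..###
..###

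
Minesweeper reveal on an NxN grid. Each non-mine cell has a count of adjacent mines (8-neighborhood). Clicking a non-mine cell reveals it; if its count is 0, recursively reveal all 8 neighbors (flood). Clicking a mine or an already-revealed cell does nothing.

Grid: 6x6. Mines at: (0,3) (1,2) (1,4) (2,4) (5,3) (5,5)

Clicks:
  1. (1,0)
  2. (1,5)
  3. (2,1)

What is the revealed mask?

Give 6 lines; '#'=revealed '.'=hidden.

Click 1 (1,0) count=0: revealed 19 new [(0,0) (0,1) (1,0) (1,1) (2,0) (2,1) (2,2) (2,3) (3,0) (3,1) (3,2) (3,3) (4,0) (4,1) (4,2) (4,3) (5,0) (5,1) (5,2)] -> total=19
Click 2 (1,5) count=2: revealed 1 new [(1,5)] -> total=20
Click 3 (2,1) count=1: revealed 0 new [(none)] -> total=20

Answer: ##....
##...#
####..
####..
####..
###...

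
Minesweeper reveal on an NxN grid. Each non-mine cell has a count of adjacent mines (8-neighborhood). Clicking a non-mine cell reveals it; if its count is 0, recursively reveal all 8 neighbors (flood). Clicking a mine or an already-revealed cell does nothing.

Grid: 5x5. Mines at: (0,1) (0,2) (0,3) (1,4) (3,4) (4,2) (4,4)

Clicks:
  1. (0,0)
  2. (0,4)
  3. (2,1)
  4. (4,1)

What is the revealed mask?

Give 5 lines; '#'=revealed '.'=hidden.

Answer: #...#
####.
####.
####.
##...

Derivation:
Click 1 (0,0) count=1: revealed 1 new [(0,0)] -> total=1
Click 2 (0,4) count=2: revealed 1 new [(0,4)] -> total=2
Click 3 (2,1) count=0: revealed 14 new [(1,0) (1,1) (1,2) (1,3) (2,0) (2,1) (2,2) (2,3) (3,0) (3,1) (3,2) (3,3) (4,0) (4,1)] -> total=16
Click 4 (4,1) count=1: revealed 0 new [(none)] -> total=16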